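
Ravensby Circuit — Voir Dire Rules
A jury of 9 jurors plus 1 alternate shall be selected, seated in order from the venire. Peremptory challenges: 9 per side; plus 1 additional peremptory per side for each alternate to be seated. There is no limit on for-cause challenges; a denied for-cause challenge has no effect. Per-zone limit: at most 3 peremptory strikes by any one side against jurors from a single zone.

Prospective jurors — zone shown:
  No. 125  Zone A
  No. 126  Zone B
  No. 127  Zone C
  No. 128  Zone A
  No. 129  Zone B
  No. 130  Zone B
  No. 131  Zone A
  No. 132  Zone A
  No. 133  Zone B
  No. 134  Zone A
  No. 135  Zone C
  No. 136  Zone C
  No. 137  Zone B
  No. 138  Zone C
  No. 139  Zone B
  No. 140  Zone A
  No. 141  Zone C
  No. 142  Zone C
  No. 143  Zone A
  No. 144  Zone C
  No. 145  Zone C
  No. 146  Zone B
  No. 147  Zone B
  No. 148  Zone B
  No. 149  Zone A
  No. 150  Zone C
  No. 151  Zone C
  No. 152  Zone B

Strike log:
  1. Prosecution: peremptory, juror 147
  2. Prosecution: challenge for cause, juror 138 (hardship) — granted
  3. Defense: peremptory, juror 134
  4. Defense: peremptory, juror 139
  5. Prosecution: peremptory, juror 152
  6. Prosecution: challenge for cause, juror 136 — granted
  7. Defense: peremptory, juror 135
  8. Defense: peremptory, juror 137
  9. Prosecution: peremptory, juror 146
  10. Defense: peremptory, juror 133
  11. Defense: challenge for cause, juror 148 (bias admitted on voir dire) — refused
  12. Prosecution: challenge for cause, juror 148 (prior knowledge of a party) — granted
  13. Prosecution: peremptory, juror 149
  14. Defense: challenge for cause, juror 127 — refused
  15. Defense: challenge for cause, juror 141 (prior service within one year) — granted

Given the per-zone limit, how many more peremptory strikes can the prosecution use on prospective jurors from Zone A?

2

Prosecution peremptories so far: #147, #152, #146, #149 — 4 of 10 used, 6 left overall.
Against Zone A: #149 — 1 used; per-zone cap 3 leaves 2.
Binding limit: min(6, 2) = 2.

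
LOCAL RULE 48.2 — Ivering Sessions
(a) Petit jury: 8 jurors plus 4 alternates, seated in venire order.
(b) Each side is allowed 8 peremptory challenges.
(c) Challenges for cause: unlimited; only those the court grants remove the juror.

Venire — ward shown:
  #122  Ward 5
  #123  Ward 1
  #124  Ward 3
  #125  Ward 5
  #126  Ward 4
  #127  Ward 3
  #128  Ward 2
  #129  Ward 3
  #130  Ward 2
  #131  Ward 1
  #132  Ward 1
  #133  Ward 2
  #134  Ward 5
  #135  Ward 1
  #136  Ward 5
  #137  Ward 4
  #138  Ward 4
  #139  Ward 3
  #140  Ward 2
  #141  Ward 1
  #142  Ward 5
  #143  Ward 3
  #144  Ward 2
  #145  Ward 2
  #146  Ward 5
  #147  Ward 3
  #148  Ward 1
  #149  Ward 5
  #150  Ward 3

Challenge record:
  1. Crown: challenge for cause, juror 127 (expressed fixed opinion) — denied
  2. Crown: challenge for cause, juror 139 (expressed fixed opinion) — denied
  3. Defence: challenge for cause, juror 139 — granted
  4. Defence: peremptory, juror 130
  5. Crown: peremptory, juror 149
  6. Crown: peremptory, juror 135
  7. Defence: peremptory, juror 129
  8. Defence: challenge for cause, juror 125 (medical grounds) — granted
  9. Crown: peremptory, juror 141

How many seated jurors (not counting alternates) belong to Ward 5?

1

Removed: #125, #129, #130, #135, #139, #141, #149.
Seated jurors 1–8: #122, #123, #124, #126, #127, #128, #131, #132 (alternates #133, #134, #136, #137 not counted).
Of those, in Ward 5: #122 → 1.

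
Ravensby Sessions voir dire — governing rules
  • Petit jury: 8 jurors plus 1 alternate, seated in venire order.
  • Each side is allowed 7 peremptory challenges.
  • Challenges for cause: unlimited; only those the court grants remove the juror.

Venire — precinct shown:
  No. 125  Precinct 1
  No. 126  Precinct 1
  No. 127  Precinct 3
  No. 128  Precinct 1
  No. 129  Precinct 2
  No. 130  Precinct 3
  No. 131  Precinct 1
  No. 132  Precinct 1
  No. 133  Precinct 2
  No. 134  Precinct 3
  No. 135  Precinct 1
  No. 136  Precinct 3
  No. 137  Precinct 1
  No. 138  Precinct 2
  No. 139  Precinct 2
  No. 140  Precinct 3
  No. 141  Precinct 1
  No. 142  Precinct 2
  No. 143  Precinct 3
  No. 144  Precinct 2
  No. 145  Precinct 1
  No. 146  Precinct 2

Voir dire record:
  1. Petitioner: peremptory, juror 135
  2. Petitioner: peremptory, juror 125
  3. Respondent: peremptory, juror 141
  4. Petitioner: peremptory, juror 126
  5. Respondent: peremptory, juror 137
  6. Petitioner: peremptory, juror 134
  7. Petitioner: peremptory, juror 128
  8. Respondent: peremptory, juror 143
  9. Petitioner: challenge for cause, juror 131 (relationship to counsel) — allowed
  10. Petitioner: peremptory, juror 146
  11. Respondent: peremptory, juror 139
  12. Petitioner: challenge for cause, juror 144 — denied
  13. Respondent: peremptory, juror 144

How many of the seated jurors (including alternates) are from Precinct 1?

1

Removed: #125, #126, #128, #131, #134, #135, #137, #139, #141, #143, #144, #146.
Seated (9 incl. alternates): #127, #129, #130, #132, #133, #136, #138, #140, #142.
Of those, in Precinct 1: #132 → 1.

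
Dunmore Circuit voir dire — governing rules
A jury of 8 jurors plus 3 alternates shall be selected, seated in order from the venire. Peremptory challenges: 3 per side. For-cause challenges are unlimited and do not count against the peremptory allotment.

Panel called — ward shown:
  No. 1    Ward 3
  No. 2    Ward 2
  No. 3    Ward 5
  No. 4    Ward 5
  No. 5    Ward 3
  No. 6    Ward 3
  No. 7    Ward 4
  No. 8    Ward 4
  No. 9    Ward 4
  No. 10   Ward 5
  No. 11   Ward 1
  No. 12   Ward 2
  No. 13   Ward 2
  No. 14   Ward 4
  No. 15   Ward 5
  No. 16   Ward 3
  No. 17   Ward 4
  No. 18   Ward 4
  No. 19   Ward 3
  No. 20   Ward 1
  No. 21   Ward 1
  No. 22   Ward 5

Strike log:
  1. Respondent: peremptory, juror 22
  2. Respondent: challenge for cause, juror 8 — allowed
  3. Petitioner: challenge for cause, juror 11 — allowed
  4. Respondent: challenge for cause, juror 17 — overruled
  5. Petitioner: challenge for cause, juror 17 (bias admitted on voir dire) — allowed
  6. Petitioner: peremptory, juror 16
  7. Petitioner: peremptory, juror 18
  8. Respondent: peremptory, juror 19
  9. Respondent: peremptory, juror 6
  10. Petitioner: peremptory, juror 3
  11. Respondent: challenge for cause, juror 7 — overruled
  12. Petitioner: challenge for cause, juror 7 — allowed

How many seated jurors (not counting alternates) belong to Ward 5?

Removed: #3, #6, #7, #8, #11, #16, #17, #18, #19, #22.
Seated jurors 1–8: #1, #2, #4, #5, #9, #10, #12, #13 (alternates #14, #15, #20 not counted).
Of those, in Ward 5: #4, #10 → 2.

2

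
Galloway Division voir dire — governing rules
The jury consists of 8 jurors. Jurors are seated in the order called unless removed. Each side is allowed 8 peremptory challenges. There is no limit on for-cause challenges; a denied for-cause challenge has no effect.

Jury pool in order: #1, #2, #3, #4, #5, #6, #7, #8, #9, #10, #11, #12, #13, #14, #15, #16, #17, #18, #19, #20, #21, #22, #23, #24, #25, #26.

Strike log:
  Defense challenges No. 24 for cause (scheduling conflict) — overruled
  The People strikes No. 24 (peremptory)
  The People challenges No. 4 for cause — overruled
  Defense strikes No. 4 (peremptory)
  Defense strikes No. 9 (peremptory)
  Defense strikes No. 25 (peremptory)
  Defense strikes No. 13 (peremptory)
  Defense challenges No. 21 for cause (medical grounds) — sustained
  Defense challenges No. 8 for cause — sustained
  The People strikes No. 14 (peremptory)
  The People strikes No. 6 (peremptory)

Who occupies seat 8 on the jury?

Removed: #4, #6, #8, #9, #13, #14, #21, #24, #25.
Seating in order: seats 1–8 → #1, #2, #3, #5, #7, #10, #11, #12.
So seat 8 is #12.

12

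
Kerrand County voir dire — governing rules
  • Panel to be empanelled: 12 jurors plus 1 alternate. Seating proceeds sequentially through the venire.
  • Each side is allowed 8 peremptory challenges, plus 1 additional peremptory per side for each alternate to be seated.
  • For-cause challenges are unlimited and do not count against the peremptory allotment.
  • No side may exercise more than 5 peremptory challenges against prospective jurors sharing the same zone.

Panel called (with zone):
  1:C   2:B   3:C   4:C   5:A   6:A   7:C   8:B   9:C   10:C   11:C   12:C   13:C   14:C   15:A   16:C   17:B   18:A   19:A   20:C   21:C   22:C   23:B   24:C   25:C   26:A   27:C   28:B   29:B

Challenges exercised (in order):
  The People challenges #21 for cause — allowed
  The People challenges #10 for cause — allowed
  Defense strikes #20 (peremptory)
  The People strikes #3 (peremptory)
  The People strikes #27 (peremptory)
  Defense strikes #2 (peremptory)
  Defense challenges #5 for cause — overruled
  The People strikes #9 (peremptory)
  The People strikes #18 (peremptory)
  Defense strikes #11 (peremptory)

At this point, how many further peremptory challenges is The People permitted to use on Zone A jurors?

The People peremptories so far: #3, #27, #9, #18 — 4 of 9 used, 5 left overall.
Against Zone A: #18 — 1 used; per-zone cap 5 leaves 4.
Binding limit: min(5, 4) = 4.

4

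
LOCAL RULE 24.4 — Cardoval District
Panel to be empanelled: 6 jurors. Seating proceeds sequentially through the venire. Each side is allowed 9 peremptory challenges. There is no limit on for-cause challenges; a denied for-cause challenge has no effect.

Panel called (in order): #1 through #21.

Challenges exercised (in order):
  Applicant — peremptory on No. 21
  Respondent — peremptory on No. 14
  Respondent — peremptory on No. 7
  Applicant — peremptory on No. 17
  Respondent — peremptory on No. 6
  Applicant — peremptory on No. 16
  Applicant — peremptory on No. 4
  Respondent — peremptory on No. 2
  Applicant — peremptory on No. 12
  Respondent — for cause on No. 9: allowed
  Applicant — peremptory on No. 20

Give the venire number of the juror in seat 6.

Removed: #2, #4, #6, #7, #9, #12, #14, #16, #17, #20, #21.
Seating in order: seats 1–6 → #1, #3, #5, #8, #10, #11.
So seat 6 is #11.

11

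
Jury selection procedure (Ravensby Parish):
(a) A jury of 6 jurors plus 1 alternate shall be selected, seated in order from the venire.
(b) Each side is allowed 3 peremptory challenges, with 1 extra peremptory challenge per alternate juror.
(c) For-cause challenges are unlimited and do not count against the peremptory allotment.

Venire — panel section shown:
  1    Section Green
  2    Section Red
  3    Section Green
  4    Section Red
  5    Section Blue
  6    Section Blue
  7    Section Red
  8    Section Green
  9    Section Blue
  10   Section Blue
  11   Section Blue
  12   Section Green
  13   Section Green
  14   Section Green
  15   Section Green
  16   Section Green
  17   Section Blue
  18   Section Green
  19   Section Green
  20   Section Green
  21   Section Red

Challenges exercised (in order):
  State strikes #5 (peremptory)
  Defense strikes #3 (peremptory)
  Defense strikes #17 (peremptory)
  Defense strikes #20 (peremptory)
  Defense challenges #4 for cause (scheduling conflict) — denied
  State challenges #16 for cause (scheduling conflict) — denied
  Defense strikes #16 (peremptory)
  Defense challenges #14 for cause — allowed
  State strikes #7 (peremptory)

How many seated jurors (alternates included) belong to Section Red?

2

Removed: #3, #5, #7, #14, #16, #17, #20.
Seated (7 incl. alternates): #1, #2, #4, #6, #8, #9, #10.
Of those, in Section Red: #2, #4 → 2.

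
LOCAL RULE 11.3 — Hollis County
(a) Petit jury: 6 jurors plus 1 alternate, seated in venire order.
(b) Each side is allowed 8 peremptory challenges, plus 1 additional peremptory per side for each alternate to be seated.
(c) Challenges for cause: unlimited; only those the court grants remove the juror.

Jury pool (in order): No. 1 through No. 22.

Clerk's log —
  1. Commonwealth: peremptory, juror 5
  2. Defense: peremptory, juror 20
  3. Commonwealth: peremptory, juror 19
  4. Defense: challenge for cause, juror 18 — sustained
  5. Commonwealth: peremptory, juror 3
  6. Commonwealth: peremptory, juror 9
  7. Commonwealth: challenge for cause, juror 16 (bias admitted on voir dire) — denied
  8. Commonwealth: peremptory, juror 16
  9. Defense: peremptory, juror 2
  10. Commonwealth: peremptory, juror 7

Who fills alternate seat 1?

12

Removed: #2, #3, #5, #7, #9, #16, #18, #19, #20.
Filling seats in venire order through position 7: #1, #4, #6, #8, #10, #11, #12.
So alternate 1 is #12.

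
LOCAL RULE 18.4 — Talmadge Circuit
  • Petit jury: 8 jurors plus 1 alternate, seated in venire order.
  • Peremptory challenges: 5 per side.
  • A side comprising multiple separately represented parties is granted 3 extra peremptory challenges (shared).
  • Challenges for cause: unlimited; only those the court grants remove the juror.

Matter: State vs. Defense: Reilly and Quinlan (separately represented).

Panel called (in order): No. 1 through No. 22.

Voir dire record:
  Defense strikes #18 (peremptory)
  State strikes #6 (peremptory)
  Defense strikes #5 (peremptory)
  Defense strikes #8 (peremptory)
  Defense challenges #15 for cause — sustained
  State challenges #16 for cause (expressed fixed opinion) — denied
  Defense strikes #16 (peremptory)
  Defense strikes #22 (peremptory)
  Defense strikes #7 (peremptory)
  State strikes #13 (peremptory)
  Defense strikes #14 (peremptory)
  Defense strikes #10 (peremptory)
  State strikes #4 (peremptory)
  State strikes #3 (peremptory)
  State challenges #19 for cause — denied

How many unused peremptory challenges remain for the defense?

0

Defense allotment: 5 base + 3 multi-party = 8.
Defense peremptories used: #18, #5, #8, #16, #22, #7, #14, #10 — 8 (the for-cause on #15 doesn't count).
Remaining: 8 − 8 = 0.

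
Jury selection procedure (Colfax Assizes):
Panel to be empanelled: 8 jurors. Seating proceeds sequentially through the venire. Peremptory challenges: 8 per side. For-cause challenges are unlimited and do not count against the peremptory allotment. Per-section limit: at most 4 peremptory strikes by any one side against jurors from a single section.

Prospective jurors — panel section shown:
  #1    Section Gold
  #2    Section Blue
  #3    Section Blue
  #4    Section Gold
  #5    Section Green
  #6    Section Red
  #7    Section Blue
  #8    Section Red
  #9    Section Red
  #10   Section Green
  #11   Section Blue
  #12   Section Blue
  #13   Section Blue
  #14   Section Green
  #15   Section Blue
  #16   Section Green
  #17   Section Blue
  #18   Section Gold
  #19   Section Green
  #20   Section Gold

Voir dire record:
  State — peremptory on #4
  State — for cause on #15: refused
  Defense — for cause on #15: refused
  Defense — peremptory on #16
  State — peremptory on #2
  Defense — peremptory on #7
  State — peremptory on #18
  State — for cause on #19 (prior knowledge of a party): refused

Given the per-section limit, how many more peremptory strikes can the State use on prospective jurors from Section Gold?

2

State peremptories so far: #4, #2, #18 — 3 of 8 used, 5 left overall.
Against Section Gold: #4, #18 — 2 used; per-section cap 4 leaves 2.
Binding limit: min(5, 2) = 2.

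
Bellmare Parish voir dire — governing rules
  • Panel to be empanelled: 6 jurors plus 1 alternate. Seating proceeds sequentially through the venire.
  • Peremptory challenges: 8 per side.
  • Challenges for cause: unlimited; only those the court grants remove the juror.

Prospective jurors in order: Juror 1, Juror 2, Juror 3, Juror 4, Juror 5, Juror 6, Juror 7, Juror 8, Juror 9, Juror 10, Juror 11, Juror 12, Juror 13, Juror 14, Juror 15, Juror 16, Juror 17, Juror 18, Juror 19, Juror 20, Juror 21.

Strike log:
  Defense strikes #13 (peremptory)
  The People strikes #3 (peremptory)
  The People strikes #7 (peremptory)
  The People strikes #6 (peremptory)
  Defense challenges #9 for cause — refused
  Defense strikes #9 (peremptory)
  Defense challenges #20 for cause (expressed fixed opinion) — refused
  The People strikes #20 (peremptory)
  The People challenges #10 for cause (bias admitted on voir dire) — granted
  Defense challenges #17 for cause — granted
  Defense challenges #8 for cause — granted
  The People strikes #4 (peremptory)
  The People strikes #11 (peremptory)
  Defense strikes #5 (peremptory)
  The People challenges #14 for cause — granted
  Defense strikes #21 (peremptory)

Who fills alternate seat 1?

19

Removed: #3, #4, #5, #6, #7, #8, #9, #10, #11, #13, #14, #17, #20, #21.
Filling seats in venire order through position 7: #1, #2, #12, #15, #16, #18, #19.
So alternate 1 is #19.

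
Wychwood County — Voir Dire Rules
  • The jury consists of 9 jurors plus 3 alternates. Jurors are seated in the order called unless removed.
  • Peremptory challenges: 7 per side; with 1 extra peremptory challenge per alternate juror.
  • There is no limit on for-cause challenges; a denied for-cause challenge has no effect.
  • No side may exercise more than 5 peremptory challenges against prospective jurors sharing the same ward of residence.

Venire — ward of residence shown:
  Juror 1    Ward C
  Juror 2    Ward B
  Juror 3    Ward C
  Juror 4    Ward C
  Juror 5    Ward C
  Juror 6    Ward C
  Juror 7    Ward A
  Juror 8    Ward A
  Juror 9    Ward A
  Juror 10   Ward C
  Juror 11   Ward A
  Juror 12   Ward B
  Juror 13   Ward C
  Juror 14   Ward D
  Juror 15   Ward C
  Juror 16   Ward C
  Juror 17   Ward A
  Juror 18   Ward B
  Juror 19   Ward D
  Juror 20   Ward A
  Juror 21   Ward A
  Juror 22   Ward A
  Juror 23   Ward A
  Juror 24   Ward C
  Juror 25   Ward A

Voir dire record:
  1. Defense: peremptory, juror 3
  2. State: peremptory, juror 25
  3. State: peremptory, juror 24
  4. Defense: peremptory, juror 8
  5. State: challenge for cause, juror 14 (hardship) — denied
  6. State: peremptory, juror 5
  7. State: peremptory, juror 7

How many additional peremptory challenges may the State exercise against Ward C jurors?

3

State peremptories so far: #25, #24, #5, #7 — 4 of 10 used, 6 left overall.
Against Ward C: #24, #5 — 2 used; per-ward cap 5 leaves 3.
Binding limit: min(6, 3) = 3.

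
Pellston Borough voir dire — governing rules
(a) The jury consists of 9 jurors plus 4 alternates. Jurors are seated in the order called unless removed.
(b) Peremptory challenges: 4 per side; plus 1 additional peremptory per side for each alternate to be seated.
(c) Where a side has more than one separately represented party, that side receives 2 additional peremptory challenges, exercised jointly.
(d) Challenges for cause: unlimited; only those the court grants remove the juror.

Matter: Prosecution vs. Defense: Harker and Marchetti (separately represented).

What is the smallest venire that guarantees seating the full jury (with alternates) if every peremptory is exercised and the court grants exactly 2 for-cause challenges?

33

Seats to fill: 9 + 4 alternates = 13.
Peremptories — Prosecution: 4 + 1×4 = 8; Defense: 4 + 1×4 + 2 = 10; total 18.
For-cause removals: 2.
Minimum venire: 13 + 18 + 2 = 33.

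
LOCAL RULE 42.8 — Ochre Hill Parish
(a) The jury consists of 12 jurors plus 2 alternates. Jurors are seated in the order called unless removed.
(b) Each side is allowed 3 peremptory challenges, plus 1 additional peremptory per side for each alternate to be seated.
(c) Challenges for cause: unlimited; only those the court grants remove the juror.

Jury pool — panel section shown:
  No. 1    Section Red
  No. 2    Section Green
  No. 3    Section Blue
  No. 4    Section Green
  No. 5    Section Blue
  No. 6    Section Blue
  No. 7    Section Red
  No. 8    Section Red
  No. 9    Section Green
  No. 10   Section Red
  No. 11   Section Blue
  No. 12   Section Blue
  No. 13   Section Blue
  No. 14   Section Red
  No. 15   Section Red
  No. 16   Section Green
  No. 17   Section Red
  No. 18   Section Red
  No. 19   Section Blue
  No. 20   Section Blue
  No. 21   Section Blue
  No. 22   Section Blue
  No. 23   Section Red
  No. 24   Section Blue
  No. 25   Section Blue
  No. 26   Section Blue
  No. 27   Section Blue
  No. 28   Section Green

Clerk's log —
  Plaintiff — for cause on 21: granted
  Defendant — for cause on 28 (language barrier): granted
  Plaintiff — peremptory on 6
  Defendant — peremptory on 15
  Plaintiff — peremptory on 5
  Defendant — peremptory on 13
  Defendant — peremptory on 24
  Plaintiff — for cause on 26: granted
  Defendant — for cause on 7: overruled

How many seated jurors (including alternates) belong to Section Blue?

3

Removed: #5, #6, #13, #15, #21, #24, #26, #28.
Seated (14 incl. alternates): #1, #2, #3, #4, #7, #8, #9, #10, #11, #12, #14, #16, #17, #18.
Of those, in Section Blue: #3, #11, #12 → 3.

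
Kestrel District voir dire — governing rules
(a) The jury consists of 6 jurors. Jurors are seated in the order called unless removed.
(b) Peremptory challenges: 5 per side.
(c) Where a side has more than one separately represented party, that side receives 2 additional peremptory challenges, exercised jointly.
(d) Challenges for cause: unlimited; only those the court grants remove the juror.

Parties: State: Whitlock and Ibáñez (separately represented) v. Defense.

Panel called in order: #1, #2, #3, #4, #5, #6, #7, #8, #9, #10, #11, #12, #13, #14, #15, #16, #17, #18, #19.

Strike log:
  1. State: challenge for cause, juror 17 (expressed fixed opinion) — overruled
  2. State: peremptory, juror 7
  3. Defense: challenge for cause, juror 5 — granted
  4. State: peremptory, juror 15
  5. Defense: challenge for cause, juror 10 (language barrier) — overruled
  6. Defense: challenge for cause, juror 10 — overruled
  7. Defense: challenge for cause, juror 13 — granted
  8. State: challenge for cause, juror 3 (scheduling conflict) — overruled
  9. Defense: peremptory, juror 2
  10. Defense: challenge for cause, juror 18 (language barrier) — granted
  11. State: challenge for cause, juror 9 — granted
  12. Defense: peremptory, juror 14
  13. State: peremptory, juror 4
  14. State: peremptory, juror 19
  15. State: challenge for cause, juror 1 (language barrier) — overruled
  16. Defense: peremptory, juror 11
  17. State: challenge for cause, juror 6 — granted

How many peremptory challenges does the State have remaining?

3

State allotment: 5 base + 2 multi-party = 7.
State peremptories used: #7, #15, #4, #19 — 4 (for-cause on #17, #3, #9, #1, #6 don't count).
Remaining: 7 − 4 = 3.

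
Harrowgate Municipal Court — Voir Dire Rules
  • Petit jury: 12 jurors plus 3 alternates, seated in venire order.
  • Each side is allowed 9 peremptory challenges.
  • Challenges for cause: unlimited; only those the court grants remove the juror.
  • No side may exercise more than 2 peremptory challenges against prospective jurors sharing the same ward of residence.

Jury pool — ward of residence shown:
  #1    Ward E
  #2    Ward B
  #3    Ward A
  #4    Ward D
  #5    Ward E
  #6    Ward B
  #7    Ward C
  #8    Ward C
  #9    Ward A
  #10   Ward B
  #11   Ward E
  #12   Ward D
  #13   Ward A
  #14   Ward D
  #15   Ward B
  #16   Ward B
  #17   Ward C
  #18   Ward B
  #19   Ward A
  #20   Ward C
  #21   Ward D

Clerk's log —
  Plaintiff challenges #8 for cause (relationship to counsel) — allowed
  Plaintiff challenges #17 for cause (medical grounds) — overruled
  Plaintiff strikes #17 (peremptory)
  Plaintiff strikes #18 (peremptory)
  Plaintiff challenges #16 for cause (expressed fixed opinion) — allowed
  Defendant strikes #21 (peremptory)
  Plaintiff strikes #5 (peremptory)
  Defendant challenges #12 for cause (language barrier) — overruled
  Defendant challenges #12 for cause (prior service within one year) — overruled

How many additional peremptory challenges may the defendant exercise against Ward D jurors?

1

Defendant peremptories so far: #21 — 1 of 9 used, 8 left overall.
Against Ward D: #21 — 1 used; per-ward cap 2 leaves 1.
Binding limit: min(8, 1) = 1.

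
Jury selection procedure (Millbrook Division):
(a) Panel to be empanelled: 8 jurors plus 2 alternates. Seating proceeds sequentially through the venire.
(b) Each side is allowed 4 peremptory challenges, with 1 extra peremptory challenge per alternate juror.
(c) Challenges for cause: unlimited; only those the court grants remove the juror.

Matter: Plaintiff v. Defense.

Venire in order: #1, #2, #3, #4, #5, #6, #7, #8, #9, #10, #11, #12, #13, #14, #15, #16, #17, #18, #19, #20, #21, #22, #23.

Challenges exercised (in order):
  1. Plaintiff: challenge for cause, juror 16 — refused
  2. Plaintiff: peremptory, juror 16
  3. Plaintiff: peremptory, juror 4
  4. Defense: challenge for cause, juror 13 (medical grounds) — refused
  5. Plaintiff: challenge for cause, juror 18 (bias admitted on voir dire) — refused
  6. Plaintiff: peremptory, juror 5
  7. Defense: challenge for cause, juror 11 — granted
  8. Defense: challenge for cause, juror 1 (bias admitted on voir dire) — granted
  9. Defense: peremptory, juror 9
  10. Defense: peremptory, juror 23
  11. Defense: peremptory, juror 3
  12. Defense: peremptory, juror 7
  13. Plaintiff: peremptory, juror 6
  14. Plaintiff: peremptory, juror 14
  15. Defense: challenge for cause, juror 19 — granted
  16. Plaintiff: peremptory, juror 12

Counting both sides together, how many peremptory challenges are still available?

2

Plaintiff allotment: 4 base + 1 × 2 alternates = 6. Defense allotment: 4 base + 1 × 2 alternates = 6.
Plaintiff peremptories used: #16, #4, #5, #6, #14, #12 — 6 (for-cause on #16, #18 don't count).
Defense peremptories used: #9, #23, #3, #7 — 4 (for-cause on #13, #11, #1, #19 don't count).
Remaining: (6 − 6) + (6 − 4) = 2.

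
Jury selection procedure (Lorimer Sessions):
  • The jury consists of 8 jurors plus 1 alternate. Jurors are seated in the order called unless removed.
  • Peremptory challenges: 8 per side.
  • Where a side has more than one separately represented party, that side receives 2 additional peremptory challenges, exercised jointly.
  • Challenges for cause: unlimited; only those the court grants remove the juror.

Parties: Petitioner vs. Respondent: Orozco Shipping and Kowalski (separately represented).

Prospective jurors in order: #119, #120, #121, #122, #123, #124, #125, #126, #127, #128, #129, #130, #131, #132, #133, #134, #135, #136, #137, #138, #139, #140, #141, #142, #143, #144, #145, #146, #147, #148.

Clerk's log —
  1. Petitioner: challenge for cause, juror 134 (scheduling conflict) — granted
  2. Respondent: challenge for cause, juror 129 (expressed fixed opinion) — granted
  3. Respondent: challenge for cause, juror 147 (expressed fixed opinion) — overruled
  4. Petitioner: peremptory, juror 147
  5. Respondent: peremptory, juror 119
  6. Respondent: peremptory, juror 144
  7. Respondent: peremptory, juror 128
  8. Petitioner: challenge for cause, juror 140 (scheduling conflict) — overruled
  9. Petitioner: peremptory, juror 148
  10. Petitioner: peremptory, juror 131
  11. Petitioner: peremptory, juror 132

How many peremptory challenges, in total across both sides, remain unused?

11

Petitioner allotment: 8. Respondent allotment: 8 base + 2 multi-party = 10.
Petitioner peremptories used: #147, #148, #131, #132 — 4 (for-cause on #134, #140 don't count).
Respondent peremptories used: #119, #144, #128 — 3 (for-cause on #129, #147 don't count).
Remaining: (8 − 4) + (10 − 3) = 11.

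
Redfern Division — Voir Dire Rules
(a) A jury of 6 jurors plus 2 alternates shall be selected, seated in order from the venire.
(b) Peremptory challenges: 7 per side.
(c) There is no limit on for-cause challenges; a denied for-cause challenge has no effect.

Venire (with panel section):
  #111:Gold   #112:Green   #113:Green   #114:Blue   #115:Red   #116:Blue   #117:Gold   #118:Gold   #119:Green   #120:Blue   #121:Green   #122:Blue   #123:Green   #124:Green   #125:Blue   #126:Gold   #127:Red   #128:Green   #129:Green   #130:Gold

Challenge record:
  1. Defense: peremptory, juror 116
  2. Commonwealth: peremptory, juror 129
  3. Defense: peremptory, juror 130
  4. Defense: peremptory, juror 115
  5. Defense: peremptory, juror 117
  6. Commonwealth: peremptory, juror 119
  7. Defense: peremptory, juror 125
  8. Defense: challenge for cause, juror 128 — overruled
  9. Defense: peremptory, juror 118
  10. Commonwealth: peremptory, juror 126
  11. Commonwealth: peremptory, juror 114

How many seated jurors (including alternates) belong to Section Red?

0

Removed: #114, #115, #116, #117, #118, #119, #125, #126, #129, #130.
Seated (8 incl. alternates): #111, #112, #113, #120, #121, #122, #123, #124.
None of those are in Section Red → 0.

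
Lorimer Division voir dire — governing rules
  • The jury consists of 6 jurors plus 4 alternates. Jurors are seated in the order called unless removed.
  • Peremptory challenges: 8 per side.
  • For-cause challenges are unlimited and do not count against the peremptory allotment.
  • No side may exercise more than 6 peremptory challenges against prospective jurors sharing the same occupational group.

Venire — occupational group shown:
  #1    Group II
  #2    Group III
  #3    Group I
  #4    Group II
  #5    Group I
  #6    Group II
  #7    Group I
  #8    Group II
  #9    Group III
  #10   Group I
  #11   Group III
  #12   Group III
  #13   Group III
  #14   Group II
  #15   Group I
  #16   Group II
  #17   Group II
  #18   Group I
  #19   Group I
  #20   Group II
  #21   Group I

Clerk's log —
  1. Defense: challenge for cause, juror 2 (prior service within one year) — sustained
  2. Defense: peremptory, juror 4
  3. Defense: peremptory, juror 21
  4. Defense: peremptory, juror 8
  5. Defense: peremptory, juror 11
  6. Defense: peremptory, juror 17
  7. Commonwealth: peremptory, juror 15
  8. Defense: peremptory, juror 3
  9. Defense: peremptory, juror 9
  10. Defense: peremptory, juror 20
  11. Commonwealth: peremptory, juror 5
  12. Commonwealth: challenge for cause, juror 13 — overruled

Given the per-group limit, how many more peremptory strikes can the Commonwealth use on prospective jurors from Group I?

Commonwealth peremptories so far: #15, #5 — 2 of 8 used, 6 left overall.
Against Group I: #15, #5 — 2 used; per-group cap 6 leaves 4.
Binding limit: min(6, 4) = 4.

4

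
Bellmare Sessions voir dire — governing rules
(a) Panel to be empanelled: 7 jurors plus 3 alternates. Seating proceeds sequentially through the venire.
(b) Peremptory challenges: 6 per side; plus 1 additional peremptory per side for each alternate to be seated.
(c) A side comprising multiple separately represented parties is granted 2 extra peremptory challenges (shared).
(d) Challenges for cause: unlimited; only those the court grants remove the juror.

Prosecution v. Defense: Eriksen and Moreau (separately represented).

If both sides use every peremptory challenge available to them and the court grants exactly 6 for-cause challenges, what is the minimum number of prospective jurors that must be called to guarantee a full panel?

36

Seats to fill: 7 + 3 alternates = 10.
Peremptories — Prosecution: 6 + 1×3 = 9; Defense: 6 + 1×3 + 2 = 11; total 20.
For-cause removals: 6.
Minimum venire: 10 + 20 + 6 = 36.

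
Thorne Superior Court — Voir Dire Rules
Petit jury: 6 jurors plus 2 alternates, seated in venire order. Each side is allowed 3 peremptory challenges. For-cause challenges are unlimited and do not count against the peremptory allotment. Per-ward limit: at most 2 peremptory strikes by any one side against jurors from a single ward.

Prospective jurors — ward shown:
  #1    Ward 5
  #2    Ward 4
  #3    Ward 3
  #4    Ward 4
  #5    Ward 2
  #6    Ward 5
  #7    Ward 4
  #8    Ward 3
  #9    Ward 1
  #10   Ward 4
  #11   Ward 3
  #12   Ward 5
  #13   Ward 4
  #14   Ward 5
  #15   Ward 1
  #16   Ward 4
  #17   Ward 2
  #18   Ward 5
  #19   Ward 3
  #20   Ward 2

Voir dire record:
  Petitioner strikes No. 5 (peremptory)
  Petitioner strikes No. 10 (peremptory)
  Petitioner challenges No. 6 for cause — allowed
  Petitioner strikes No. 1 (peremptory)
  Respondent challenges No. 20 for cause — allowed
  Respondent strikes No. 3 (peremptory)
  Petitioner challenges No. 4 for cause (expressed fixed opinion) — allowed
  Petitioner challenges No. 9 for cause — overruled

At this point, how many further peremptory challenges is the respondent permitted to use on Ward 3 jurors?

1

Respondent peremptories so far: #3 — 1 of 3 used, 2 left overall.
Against Ward 3: #3 — 1 used; per-ward cap 2 leaves 1.
Binding limit: min(2, 1) = 1.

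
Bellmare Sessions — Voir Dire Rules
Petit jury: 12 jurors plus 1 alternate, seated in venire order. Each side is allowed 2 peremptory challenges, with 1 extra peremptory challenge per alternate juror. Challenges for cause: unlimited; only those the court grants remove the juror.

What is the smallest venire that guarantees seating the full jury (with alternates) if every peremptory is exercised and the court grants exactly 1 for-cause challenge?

Seats to fill: 12 + 1 alternates = 13.
Peremptories: 2 + 1×1 = 3 per side × 2 sides = 6.
For-cause removals: 1.
Minimum venire: 13 + 6 + 1 = 20.

20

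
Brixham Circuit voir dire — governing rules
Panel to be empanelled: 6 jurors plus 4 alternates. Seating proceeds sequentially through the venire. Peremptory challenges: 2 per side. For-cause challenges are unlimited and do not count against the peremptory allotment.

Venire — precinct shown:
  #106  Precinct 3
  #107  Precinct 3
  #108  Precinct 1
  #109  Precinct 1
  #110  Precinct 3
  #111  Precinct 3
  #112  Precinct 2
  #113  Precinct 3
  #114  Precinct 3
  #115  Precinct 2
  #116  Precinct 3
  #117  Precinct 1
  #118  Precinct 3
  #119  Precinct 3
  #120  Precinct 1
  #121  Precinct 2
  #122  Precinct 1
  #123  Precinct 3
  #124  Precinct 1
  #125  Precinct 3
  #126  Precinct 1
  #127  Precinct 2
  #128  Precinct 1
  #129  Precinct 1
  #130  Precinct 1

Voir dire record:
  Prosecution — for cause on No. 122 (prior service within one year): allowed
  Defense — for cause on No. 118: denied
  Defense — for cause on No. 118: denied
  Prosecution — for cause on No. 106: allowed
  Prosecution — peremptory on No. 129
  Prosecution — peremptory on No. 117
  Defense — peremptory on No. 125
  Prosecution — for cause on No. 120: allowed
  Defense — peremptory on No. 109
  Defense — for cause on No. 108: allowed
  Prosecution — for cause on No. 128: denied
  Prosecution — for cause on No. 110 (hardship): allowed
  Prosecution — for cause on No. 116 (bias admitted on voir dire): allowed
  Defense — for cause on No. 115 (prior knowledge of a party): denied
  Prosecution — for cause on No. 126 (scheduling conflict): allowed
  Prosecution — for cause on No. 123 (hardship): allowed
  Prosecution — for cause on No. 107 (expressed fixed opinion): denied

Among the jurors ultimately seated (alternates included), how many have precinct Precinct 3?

6

Removed: #106, #108, #109, #110, #116, #117, #120, #122, #123, #125, #126, #129.
Seated (10 incl. alternates): #107, #111, #112, #113, #114, #115, #118, #119, #121, #124.
Of those, in Precinct 3: #107, #111, #113, #114, #118, #119 → 6.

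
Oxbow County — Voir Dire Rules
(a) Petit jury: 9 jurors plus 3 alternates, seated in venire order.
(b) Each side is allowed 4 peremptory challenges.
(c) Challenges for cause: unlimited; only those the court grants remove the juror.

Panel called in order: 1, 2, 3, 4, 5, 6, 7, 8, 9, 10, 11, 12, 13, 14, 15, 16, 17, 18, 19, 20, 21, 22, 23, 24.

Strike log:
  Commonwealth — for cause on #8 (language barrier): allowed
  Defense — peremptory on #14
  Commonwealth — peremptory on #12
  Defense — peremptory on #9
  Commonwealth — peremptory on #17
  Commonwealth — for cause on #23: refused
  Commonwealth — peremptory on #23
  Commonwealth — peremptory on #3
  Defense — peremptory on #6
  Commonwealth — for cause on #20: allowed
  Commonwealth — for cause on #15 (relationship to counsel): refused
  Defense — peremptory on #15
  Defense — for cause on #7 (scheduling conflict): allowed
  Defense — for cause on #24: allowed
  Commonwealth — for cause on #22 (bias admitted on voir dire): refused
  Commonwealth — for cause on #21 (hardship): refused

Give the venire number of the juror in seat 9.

18

Removed: #3, #6, #7, #8, #9, #12, #14, #15, #17, #20, #23, #24. (#21, #22 stay — for-cause denied.)
Seating in order: seats 1–9 → #1, #2, #4, #5, #10, #11, #13, #16, #18; alternates → #19, #21, #22.
So seat 9 is #18.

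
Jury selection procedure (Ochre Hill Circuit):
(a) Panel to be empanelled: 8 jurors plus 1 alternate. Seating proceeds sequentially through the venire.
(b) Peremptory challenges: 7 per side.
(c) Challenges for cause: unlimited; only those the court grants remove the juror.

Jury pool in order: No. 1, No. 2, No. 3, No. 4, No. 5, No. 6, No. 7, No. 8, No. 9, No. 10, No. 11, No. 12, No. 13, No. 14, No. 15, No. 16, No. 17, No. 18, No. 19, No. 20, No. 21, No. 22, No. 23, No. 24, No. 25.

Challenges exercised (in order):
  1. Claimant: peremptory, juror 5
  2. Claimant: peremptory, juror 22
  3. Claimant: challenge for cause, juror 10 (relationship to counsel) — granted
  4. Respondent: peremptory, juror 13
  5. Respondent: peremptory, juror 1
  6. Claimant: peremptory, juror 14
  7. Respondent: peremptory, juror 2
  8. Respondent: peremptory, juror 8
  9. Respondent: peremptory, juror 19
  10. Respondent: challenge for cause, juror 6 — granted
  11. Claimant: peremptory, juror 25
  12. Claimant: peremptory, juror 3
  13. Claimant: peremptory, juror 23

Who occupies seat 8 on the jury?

Removed: #1, #2, #3, #5, #6, #8, #10, #13, #14, #19, #22, #23, #25.
Seating in order: seats 1–8 → #4, #7, #9, #11, #12, #15, #16, #17; alternates → #18.
So seat 8 is #17.

17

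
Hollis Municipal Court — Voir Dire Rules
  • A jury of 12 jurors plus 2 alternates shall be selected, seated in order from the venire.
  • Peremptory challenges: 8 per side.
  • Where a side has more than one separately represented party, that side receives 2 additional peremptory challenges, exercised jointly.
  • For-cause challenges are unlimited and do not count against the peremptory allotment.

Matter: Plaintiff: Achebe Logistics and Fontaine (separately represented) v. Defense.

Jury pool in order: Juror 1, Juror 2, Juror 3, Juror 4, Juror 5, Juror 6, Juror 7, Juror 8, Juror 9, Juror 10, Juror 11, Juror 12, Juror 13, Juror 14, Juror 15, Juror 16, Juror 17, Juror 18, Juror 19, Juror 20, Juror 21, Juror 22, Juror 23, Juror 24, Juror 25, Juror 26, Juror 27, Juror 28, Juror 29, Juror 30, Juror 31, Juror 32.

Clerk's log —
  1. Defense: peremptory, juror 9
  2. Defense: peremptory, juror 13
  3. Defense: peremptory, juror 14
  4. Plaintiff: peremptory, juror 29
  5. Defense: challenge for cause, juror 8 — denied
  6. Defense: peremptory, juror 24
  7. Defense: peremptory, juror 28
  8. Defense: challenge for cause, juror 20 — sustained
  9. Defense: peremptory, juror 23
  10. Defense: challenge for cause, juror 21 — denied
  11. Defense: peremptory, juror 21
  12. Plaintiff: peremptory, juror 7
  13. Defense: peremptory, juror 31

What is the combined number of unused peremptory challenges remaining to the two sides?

8

Plaintiff allotment: 8 base + 2 multi-party = 10. Defense allotment: 8.
Plaintiff peremptories used: #29, #7 — 2.
Defense peremptories used: #9, #13, #14, #24, #28, #23, #21, #31 — 8 (for-cause on #8, #20, #21 don't count).
Remaining: (10 − 2) + (8 − 8) = 8.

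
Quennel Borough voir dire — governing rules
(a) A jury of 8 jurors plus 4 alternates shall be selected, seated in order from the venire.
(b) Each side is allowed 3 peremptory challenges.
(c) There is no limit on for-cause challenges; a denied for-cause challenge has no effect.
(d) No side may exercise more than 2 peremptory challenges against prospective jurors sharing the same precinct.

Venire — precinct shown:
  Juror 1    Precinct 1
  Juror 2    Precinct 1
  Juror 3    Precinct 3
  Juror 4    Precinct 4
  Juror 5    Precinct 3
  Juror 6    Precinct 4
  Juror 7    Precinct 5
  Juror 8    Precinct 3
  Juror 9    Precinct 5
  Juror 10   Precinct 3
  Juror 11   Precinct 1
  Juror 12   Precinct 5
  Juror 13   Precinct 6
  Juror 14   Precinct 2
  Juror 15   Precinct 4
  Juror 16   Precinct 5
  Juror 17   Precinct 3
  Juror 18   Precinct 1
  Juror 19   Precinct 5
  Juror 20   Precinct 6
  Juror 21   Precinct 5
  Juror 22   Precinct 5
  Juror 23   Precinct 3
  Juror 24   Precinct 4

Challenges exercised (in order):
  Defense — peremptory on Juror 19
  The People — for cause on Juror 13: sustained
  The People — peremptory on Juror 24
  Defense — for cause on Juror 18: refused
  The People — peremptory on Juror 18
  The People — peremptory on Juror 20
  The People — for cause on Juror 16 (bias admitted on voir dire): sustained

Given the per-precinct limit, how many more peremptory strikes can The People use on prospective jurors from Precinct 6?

The People peremptories so far: #24, #18, #20 — 3 of 3 used, 0 left overall.
Against Precinct 6: #20 — 1 used; per-precinct cap 2 leaves 1.
Binding limit: min(0, 1) = 0.

0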